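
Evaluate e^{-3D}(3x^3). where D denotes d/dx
3 x^{3} - 27 x^{2} + 81 x - 81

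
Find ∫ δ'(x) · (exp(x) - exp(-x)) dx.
-2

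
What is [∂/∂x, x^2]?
2 x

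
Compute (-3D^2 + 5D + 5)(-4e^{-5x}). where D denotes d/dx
380 e^{- 5 x}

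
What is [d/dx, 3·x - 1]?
3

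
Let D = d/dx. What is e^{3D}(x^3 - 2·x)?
x^{3} + 9 x^{2} + 25 x + 21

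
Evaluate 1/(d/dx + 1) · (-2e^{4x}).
- \frac{2 e^{4 x}}{5}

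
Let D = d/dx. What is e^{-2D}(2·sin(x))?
2 \sin{\left(x - 2 \right)}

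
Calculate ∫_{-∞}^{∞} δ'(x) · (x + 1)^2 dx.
-2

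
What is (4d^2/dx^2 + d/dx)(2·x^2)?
4 x + 16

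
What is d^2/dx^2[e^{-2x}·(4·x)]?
16 \left(x - 1\right) e^{- 2 x}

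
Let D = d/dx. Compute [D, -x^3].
- 3 x^{2}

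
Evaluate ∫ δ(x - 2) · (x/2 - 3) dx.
-2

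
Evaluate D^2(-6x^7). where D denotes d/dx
- 252 x^{5}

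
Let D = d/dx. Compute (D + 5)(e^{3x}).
8 e^{3 x}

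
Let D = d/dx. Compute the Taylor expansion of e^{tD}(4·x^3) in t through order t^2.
4 x \left(3 t^{2} + 3 t x + x^{2}\right)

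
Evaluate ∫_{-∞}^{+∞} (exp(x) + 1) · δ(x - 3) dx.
1 + e^{3}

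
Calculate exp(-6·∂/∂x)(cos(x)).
\cos{\left(x - 6 \right)}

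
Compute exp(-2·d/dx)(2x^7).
2 x^{7} - 28 x^{6} + 168 x^{5} - 560 x^{4} + 1120 x^{3} - 1344 x^{2} + 896 x - 256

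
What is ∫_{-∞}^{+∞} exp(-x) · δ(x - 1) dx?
e^{-1}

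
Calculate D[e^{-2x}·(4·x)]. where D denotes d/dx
4 \left(1 - 2 x\right) e^{- 2 x}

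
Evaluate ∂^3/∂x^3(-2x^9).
- 1008 x^{6}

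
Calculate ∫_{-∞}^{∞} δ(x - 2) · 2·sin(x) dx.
2 \sin{\left(2 \right)}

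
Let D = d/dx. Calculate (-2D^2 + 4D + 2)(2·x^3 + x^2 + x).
2 x \left(2 x^{2} + 13 x - 7\right)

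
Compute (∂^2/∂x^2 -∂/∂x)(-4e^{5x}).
- 80 e^{5 x}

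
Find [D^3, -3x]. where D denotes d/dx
-9D^{2}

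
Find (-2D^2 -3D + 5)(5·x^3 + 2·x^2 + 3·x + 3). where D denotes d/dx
25 x^{3} - 35 x^{2} - 57 x - 2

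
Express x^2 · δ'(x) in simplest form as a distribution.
0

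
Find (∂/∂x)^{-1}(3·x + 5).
\frac{3 x^{2}}{2} + 5 x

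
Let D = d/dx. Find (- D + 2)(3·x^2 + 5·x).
6 x^{2} + 4 x - 5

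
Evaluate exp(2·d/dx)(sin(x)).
\sin{\left(x + 2 \right)}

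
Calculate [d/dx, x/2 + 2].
\frac{1}{2}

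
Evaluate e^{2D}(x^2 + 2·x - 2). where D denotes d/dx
x^{2} + 6 x + 6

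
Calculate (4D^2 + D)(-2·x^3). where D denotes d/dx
6 x \left(- x - 8\right)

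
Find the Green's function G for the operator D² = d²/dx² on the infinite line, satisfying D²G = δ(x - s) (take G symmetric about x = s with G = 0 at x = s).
\frac{|x - s|}{2}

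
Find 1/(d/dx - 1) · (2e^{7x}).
\frac{e^{7 x}}{3}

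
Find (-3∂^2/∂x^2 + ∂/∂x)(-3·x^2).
18 - 6 x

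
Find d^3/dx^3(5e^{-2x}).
- 40 e^{- 2 x}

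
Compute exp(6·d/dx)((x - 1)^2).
x^{2} + 10 x + 25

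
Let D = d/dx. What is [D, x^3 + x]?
3 x^{2} + 1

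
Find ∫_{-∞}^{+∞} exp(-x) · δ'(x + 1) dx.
e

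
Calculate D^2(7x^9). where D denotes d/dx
504 x^{7}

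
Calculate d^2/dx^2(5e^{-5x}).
125 e^{- 5 x}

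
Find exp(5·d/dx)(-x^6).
- x^{6} - 30 x^{5} - 375 x^{4} - 2500 x^{3} - 9375 x^{2} - 18750 x - 15625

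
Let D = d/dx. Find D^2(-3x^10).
- 270 x^{8}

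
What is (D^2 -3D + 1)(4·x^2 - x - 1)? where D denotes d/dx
4 x^{2} - 25 x + 10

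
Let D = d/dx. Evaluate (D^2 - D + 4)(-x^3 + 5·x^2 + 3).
- 4 x^{3} + 23 x^{2} - 16 x + 22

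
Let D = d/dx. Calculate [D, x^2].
2 x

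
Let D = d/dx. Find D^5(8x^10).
241920 x^{5}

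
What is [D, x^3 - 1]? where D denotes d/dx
3 x^{2}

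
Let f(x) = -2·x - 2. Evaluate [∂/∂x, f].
-2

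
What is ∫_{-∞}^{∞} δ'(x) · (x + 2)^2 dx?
-4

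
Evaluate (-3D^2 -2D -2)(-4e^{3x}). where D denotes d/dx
140 e^{3 x}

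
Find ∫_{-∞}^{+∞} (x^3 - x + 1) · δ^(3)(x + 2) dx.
-6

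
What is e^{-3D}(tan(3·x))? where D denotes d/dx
\tan{\left(3 x - 9 \right)}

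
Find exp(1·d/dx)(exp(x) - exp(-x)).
2 \sinh{\left(x + 1 \right)}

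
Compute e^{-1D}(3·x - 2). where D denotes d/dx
3 x - 5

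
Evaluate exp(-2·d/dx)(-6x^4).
- 6 x^{4} + 48 x^{3} - 144 x^{2} + 192 x - 96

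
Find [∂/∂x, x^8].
8 x^{7}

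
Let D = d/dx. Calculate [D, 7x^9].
63 x^{8}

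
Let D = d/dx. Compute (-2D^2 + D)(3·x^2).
6 x - 12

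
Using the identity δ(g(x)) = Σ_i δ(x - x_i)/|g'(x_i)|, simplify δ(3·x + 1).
\frac{\delta(x + 1/3)}{3}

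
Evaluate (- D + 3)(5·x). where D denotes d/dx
15 x - 5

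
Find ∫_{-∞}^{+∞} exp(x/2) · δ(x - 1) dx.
e^{\frac{1}{2}}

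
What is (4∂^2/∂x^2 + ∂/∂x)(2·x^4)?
8 x^{2} \left(x + 12\right)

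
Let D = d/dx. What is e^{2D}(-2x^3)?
- 2 x^{3} - 12 x^{2} - 24 x - 16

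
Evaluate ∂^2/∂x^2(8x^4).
96 x^{2}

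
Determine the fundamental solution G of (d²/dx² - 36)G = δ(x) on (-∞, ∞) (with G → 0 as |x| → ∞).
-\frac{e^{-6|x|}}{12}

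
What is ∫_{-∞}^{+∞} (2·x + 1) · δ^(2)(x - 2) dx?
0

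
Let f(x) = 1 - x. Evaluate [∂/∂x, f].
-1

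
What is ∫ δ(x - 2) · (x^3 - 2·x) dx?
4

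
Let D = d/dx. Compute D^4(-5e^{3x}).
- 405 e^{3 x}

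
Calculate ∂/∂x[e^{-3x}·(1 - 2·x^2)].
\left(6 x^{2} - 4 x - 3\right) e^{- 3 x}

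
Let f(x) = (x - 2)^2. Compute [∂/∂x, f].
2 x - 4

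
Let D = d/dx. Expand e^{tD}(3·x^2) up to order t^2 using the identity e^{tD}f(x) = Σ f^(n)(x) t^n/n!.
3 t^{2} + 6 t x + 3 x^{2}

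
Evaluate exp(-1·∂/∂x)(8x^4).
8 x^{4} - 32 x^{3} + 48 x^{2} - 32 x + 8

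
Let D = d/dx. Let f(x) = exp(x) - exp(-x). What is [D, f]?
2 \cosh{\left(x \right)}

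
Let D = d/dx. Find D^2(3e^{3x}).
27 e^{3 x}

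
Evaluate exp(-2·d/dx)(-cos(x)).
- \cos{\left(x - 2 \right)}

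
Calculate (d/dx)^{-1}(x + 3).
\frac{x^{2}}{2} + 3 x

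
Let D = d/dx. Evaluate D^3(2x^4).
48 x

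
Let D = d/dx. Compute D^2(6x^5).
120 x^{3}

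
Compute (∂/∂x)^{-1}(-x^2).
- \frac{x^{3}}{3}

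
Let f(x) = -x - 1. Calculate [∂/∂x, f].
-1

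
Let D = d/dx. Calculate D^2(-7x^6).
- 210 x^{4}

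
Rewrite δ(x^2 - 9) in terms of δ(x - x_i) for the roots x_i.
\frac{\delta(x - 3) + \delta(x + 3)}{6}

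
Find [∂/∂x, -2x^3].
- 6 x^{2}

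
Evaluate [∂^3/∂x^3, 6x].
18\frac{d^{2}}{dx^{2}}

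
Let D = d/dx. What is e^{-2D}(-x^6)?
- x^{6} + 12 x^{5} - 60 x^{4} + 160 x^{3} - 240 x^{2} + 192 x - 64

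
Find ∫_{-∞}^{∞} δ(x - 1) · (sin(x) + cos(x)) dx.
\cos{\left(1 \right)} + \sin{\left(1 \right)}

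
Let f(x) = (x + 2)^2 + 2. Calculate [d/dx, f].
2 x + 4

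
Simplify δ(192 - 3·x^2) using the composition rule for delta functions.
\frac{\delta(x - 8) + \delta(x + 8)}{48}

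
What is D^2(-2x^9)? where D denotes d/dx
- 144 x^{7}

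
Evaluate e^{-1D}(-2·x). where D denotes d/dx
2 - 2 x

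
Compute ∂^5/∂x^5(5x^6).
3600 x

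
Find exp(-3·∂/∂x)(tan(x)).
\tan{\left(x - 3 \right)}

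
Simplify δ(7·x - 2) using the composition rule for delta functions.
\frac{\delta(x - 2/7)}{7}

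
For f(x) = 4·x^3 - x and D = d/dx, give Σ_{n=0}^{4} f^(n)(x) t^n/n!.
4 t^{3} + 12 t^{2} x + t \left(12 x^{2} - 1\right) + 4 x^{3} - x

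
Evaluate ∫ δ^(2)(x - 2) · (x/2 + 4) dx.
0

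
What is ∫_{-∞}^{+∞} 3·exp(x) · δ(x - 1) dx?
3 e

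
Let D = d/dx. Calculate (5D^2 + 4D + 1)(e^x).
10 e^{x}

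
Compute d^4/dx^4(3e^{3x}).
243 e^{3 x}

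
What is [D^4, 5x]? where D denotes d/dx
20D^{3}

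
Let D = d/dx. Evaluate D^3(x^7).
210 x^{4}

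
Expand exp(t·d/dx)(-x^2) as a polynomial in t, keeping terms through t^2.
- t^{2} - 2 t x - x^{2}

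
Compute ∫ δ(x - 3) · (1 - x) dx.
-2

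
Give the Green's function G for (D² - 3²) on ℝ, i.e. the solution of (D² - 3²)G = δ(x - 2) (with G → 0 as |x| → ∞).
-\frac{e^{-3|x - 2|}}{6}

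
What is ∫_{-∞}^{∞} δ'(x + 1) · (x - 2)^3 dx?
-27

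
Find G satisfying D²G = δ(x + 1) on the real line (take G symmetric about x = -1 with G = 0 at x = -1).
\frac{|x + 1|}{2}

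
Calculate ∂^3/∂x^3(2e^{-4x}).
- 128 e^{- 4 x}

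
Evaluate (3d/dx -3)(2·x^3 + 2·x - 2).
- 6 x^{3} + 18 x^{2} - 6 x + 12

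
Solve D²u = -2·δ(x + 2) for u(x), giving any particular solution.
-|x + 2|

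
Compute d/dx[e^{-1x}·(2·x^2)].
2 x \left(2 - x\right) e^{- x}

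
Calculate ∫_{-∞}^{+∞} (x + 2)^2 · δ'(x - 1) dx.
-6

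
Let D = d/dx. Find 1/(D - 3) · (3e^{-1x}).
- \frac{3 e^{- x}}{4}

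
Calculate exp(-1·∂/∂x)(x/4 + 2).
\frac{x}{4} + \frac{7}{4}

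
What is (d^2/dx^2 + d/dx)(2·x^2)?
4 x + 4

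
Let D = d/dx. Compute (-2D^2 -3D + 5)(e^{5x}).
- 60 e^{5 x}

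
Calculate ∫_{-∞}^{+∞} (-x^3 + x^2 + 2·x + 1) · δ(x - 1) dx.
3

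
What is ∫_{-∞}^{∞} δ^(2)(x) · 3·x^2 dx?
6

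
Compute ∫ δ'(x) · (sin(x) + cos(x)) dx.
-1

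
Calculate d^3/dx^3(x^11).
990 x^{8}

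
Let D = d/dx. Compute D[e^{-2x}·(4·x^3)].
x^{2} \left(12 - 8 x\right) e^{- 2 x}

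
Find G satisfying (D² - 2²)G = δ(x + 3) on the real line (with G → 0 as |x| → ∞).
-\frac{e^{-2|x + 3|}}{4}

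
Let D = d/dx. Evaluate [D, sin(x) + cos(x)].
- \sin{\left(x \right)} + \cos{\left(x \right)}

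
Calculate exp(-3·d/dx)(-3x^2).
- 3 x^{2} + 18 x - 27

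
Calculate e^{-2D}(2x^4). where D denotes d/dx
2 x^{4} - 16 x^{3} + 48 x^{2} - 64 x + 32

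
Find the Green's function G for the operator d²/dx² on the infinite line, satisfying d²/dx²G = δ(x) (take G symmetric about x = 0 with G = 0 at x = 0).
\frac{|x|}{2}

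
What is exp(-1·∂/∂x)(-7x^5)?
- 7 x^{5} + 35 x^{4} - 70 x^{3} + 70 x^{2} - 35 x + 7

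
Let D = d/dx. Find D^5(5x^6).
3600 x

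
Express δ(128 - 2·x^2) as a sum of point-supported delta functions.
\frac{\delta(x - 8) + \delta(x + 8)}{32}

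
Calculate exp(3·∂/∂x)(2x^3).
2 x^{3} + 18 x^{2} + 54 x + 54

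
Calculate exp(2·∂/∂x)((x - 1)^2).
x^{2} + 2 x + 1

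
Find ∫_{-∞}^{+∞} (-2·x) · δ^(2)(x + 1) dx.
0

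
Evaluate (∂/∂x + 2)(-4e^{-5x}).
12 e^{- 5 x}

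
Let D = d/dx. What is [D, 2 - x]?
-1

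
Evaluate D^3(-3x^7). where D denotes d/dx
- 630 x^{4}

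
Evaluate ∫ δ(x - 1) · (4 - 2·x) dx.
2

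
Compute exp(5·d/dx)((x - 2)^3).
x^{3} + 9 x^{2} + 27 x + 27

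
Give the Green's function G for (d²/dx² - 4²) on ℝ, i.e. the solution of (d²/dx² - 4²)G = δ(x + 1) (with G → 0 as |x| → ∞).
-\frac{e^{-4|x + 1|}}{8}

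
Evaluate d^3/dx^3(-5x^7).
- 1050 x^{4}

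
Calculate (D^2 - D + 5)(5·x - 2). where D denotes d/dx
25 x - 15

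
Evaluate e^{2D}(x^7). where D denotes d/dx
x^{7} + 14 x^{6} + 84 x^{5} + 280 x^{4} + 560 x^{3} + 672 x^{2} + 448 x + 128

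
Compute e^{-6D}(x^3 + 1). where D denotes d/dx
x^{3} - 18 x^{2} + 108 x - 215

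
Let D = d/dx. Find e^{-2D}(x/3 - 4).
\frac{x}{3} - \frac{14}{3}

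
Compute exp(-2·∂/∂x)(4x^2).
4 x^{2} - 16 x + 16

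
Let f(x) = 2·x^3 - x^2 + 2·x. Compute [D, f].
6 x^{2} - 2 x + 2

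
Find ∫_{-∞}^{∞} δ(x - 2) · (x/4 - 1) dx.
- \frac{1}{2}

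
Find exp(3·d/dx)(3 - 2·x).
- 2 x - 3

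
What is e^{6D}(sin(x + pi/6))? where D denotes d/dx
\sin{\left(x + \frac{\pi}{6} + 6 \right)}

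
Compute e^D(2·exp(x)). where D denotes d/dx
2 e^{x + 1}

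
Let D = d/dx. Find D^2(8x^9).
576 x^{7}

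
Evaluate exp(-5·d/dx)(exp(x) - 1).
e^{x - 5} - 1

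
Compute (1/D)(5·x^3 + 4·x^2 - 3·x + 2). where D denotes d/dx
\frac{5 x^{4}}{4} + \frac{4 x^{3}}{3} - \frac{3 x^{2}}{2} + 2 x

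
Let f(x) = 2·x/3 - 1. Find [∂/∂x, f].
\frac{2}{3}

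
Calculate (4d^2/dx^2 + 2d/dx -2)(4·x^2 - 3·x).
- 8 x^{2} + 22 x + 26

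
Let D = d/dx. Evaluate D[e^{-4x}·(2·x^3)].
x^{2} \left(6 - 8 x\right) e^{- 4 x}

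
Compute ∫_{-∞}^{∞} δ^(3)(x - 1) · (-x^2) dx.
0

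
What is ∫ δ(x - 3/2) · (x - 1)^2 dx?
\frac{1}{4}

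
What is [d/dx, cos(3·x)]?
- 3 \sin{\left(3 x \right)}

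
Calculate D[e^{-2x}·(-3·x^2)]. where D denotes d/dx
6 x \left(x - 1\right) e^{- 2 x}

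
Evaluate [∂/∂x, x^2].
2 x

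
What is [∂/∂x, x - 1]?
1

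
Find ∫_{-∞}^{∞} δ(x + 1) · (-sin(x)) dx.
\sin{\left(1 \right)}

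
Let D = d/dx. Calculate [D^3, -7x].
-21D^{2}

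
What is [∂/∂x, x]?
1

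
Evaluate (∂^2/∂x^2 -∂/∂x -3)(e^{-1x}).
- e^{- x}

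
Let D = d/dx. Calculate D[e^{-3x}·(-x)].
\left(3 x - 1\right) e^{- 3 x}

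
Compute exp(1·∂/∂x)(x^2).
x^{2} + 2 x + 1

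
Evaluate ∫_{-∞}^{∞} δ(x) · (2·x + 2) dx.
2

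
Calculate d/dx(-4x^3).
- 12 x^{2}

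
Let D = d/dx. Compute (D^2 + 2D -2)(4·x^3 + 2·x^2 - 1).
- 8 x^{3} + 20 x^{2} + 32 x + 6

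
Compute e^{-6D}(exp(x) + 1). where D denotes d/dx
e^{x - 6} + 1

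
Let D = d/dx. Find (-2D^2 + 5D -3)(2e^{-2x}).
- 42 e^{- 2 x}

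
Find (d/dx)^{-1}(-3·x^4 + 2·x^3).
- \frac{3 x^{5}}{5} + \frac{x^{4}}{2}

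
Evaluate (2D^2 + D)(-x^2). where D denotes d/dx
- 2 x - 4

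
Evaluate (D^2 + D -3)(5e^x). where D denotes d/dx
- 5 e^{x}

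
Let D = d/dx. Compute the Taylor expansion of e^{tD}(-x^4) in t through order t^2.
x^{2} \left(- 6 t^{2} - 4 t x - x^{2}\right)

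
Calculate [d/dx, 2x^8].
16 x^{7}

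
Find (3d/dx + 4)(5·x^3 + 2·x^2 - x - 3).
20 x^{3} + 53 x^{2} + 8 x - 15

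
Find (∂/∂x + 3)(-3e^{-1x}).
- 6 e^{- x}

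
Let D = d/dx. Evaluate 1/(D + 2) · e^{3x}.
\frac{e^{3 x}}{5}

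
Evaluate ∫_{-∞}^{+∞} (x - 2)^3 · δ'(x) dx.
-12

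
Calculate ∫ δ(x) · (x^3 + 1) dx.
1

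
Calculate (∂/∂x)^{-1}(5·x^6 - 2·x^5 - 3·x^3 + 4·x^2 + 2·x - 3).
\frac{5 x^{7}}{7} - \frac{x^{6}}{3} - \frac{3 x^{4}}{4} + \frac{4 x^{3}}{3} + x^{2} - 3 x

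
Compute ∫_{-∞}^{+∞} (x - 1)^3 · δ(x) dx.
-1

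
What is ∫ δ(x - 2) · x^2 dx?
4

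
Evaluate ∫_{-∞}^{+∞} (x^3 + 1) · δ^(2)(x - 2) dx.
12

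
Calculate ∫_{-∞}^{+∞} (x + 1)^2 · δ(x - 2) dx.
9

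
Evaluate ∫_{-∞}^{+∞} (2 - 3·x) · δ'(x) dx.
3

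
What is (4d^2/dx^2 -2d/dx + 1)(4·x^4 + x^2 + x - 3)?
4 x^{4} - 32 x^{3} + 193 x^{2} - 3 x + 3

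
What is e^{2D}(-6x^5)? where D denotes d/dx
- 6 x^{5} - 60 x^{4} - 240 x^{3} - 480 x^{2} - 480 x - 192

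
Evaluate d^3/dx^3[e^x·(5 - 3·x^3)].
\left(- 3 x^{3} - 27 x^{2} - 54 x - 13\right) e^{x}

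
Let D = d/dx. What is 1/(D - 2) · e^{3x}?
e^{3 x}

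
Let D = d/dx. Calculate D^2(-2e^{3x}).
- 18 e^{3 x}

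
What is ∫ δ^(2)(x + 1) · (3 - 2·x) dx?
0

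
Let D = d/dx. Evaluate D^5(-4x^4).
0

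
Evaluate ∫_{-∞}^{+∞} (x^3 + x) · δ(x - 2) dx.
10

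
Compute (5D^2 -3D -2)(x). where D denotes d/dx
- 2 x - 3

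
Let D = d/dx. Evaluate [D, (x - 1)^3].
3 \left(x - 1\right)^{2}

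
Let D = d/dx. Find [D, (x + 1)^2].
2 x + 2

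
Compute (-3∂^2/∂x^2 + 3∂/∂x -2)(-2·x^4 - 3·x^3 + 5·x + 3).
4 x^{4} - 18 x^{3} + 45 x^{2} + 44 x + 9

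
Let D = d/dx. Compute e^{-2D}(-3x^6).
- 3 x^{6} + 36 x^{5} - 180 x^{4} + 480 x^{3} - 720 x^{2} + 576 x - 192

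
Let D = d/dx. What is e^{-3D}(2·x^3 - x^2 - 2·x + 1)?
2 x^{3} - 19 x^{2} + 58 x - 56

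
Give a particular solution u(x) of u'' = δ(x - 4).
\frac{|x - 4|}{2}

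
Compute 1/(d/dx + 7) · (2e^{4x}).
\frac{2 e^{4 x}}{11}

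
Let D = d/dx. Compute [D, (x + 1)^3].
3 \left(x + 1\right)^{2}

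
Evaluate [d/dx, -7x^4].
- 28 x^{3}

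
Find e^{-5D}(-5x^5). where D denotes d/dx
- 5 x^{5} + 125 x^{4} - 1250 x^{3} + 6250 x^{2} - 15625 x + 15625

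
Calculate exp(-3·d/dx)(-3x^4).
- 3 x^{4} + 36 x^{3} - 162 x^{2} + 324 x - 243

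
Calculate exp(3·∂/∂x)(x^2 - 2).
x^{2} + 6 x + 7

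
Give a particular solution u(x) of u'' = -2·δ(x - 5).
-|x - 5|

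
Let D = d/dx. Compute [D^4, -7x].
-28D^{3}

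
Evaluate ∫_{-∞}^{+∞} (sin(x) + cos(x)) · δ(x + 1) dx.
- \sin{\left(1 \right)} + \cos{\left(1 \right)}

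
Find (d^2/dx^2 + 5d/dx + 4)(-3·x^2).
- 12 x^{2} - 30 x - 6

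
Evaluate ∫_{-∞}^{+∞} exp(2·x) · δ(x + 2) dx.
e^{-4}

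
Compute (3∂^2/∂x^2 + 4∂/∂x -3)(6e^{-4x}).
174 e^{- 4 x}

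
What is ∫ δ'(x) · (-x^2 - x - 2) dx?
1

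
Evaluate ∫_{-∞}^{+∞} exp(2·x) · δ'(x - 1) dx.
- 2 e^{2}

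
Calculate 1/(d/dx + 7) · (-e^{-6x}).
- e^{- 6 x}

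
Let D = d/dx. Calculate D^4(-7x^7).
- 5880 x^{3}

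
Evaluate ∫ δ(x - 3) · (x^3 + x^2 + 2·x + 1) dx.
43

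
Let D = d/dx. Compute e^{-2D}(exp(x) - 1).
e^{x - 2} - 1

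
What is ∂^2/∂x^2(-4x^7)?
- 168 x^{5}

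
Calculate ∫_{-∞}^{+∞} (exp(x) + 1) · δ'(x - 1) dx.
- e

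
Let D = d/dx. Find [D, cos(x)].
- \sin{\left(x \right)}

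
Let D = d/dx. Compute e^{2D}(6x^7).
6 x^{7} + 84 x^{6} + 504 x^{5} + 1680 x^{4} + 3360 x^{3} + 4032 x^{2} + 2688 x + 768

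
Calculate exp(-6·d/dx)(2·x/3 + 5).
\frac{2 x}{3} + 1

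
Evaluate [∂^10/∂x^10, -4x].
-40\frac{d^{9}}{dx^{9}}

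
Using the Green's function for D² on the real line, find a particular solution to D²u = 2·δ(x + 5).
|x + 5|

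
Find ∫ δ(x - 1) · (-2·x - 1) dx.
-3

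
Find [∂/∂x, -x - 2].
-1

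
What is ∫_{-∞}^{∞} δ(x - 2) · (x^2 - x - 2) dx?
0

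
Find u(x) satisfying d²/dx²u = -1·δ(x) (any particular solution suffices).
-\frac{|x|}{2}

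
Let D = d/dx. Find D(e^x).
e^{x}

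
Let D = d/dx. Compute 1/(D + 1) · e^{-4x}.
- \frac{e^{- 4 x}}{3}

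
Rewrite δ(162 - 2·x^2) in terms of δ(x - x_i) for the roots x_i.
\frac{\delta(x - 9) + \delta(x + 9)}{36}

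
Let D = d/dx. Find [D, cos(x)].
- \sin{\left(x \right)}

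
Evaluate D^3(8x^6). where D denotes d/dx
960 x^{3}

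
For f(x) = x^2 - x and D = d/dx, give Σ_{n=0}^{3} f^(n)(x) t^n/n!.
t^{2} + t \left(2 x - 1\right) + x^{2} - x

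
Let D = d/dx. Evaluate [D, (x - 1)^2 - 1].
2 x - 2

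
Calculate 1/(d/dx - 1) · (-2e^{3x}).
- e^{3 x}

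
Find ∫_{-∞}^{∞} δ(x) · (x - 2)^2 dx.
4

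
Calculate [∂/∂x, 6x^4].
24 x^{3}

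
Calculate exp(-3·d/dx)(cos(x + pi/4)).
\cos{\left(x - 3 + \frac{\pi}{4} \right)}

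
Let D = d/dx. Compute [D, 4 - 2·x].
-2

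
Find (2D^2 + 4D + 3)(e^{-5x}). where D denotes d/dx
33 e^{- 5 x}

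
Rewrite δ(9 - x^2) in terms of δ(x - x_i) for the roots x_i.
\frac{\delta(x - 3) + \delta(x + 3)}{6}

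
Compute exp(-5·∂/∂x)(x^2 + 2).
x^{2} - 10 x + 27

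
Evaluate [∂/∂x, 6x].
6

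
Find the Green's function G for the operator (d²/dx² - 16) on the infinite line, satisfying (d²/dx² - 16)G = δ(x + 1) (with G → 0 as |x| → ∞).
-\frac{e^{-4|x + 1|}}{8}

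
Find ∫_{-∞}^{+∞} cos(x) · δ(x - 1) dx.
\cos{\left(1 \right)}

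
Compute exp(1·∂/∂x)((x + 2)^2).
x^{2} + 6 x + 9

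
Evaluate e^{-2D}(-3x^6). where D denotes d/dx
- 3 x^{6} + 36 x^{5} - 180 x^{4} + 480 x^{3} - 720 x^{2} + 576 x - 192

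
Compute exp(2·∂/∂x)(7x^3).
7 x^{3} + 42 x^{2} + 84 x + 56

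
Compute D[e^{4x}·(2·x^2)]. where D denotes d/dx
4 x \left(2 x + 1\right) e^{4 x}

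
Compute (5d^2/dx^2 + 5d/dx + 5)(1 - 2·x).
- 10 x - 5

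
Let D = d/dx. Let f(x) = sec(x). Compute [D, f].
\tan{\left(x \right)} \sec{\left(x \right)}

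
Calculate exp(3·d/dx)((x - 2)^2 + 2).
x^{2} + 2 x + 3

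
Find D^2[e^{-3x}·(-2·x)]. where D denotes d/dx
6 \left(2 - 3 x\right) e^{- 3 x}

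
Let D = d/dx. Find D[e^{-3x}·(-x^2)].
x \left(3 x - 2\right) e^{- 3 x}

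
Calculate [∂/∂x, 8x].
8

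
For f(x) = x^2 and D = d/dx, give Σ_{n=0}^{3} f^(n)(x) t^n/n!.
t^{2} + 2 t x + x^{2}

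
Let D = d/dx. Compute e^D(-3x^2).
- 3 x^{2} - 6 x - 3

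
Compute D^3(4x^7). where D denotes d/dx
840 x^{4}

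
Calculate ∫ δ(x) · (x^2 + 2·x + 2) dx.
2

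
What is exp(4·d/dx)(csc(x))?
\csc{\left(x + 4 \right)}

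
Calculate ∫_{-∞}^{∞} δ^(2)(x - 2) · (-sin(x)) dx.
\sin{\left(2 \right)}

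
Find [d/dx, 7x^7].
49 x^{6}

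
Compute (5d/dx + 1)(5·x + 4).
5 x + 29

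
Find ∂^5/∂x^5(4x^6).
2880 x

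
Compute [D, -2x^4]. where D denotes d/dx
- 8 x^{3}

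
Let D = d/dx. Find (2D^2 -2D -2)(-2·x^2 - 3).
4 x^{2} + 8 x - 2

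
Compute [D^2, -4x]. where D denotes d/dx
-8D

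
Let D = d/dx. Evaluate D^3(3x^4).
72 x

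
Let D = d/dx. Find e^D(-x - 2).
- x - 3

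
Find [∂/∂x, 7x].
7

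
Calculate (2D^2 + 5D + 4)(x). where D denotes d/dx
4 x + 5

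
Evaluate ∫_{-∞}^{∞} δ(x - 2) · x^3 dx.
8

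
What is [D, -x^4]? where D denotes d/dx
- 4 x^{3}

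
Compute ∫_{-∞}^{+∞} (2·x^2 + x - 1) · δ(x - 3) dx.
20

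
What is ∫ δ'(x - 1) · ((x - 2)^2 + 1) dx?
2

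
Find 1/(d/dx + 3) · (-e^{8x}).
- \frac{e^{8 x}}{11}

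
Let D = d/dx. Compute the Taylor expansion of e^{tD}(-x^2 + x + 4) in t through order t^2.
- t^{2} - t \left(2 x - 1\right) - x^{2} + x + 4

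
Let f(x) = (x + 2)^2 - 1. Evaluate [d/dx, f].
2 x + 4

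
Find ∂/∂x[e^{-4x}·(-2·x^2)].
4 x \left(2 x - 1\right) e^{- 4 x}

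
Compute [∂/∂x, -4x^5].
- 20 x^{4}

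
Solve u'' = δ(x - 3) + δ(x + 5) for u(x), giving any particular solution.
\frac{|x - 3|}{2} + \frac{|x + 5|}{2}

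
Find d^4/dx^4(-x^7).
- 840 x^{3}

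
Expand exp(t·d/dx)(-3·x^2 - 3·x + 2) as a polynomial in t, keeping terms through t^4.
- 3 t^{2} - 3 t \left(2 x + 1\right) - 3 x^{2} - 3 x + 2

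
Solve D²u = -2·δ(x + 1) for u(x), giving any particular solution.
-|x + 1|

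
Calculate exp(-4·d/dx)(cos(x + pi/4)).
\cos{\left(x - 4 + \frac{\pi}{4} \right)}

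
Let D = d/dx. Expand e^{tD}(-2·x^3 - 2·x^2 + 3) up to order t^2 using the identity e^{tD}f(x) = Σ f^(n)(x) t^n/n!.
- t^{2} \left(6 x + 2\right) - 2 t x \left(3 x + 2\right) - 2 x^{3} - 2 x^{2} + 3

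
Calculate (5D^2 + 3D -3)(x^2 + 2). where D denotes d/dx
- 3 x^{2} + 6 x + 4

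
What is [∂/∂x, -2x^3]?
- 6 x^{2}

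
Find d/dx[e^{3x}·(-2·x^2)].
2 x \left(- 3 x - 2\right) e^{3 x}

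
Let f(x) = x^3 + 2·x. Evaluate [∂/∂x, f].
3 x^{2} + 2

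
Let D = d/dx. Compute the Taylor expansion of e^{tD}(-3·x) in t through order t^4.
- 3 t - 3 x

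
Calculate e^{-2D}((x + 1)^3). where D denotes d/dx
x^{3} - 3 x^{2} + 3 x - 1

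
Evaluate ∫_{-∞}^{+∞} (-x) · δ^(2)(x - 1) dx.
0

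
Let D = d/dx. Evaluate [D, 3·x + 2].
3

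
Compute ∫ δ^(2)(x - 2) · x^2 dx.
2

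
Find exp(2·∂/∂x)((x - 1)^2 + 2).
x^{2} + 2 x + 3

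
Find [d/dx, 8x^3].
24 x^{2}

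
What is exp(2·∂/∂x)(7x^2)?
7 x^{2} + 28 x + 28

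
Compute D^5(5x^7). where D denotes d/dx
12600 x^{2}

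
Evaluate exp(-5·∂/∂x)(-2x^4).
- 2 x^{4} + 40 x^{3} - 300 x^{2} + 1000 x - 1250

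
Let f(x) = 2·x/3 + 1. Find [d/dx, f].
\frac{2}{3}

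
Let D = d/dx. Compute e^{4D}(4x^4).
4 x^{4} + 64 x^{3} + 384 x^{2} + 1024 x + 1024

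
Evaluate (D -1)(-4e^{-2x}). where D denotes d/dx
12 e^{- 2 x}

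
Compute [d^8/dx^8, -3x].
-24\frac{d^{7}}{dx^{7}}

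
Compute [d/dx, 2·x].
2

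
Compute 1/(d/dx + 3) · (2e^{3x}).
\frac{e^{3 x}}{3}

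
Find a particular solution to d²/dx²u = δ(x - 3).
\frac{|x - 3|}{2}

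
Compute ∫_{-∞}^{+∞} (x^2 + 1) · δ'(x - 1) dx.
-2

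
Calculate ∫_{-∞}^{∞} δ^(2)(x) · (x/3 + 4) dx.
0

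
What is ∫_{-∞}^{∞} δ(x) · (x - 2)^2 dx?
4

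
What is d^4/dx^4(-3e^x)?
- 3 e^{x}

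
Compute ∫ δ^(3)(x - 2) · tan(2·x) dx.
- 48 \tan^{4}{\left(4 \right)} - 64 \tan^{2}{\left(4 \right)} - 16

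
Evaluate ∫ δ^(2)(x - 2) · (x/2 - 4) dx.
0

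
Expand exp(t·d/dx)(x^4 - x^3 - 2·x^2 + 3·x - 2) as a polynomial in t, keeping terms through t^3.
t^{3} \left(4 x - 1\right) + t^{2} \left(6 x^{2} - 3 x - 2\right) + t \left(4 x^{3} - 3 x^{2} - 4 x + 3\right) + x^{4} - x^{3} - 2 x^{2} + 3 x - 2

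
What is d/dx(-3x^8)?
- 24 x^{7}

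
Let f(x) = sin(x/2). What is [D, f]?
\frac{\cos{\left(\frac{x}{2} \right)}}{2}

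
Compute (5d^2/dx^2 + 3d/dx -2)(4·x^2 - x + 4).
- 8 x^{2} + 26 x + 29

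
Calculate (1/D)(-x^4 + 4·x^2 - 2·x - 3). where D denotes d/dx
- \frac{x^{5}}{5} + \frac{4 x^{3}}{3} - x^{2} - 3 x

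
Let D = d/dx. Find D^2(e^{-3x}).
9 e^{- 3 x}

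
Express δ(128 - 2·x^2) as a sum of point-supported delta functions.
\frac{\delta(x - 8) + \delta(x + 8)}{32}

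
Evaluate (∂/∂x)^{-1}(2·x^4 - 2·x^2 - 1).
\frac{2 x^{5}}{5} - \frac{2 x^{3}}{3} - x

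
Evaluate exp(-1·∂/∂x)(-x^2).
- x^{2} + 2 x - 1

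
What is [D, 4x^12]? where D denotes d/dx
48 x^{11}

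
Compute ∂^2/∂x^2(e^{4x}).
16 e^{4 x}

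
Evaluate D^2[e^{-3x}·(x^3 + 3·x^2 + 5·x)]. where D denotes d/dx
3 \left(3 x^{3} + 3 x^{2} + 5 x - 8\right) e^{- 3 x}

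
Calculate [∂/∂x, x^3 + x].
3 x^{2} + 1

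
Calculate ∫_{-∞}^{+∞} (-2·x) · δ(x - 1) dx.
-2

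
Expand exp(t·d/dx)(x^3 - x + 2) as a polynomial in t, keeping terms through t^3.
t^{3} + 3 t^{2} x + t \left(3 x^{2} - 1\right) + x^{3} - x + 2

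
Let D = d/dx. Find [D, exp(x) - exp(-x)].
2 \cosh{\left(x \right)}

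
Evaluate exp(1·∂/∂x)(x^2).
x^{2} + 2 x + 1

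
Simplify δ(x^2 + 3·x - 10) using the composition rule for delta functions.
\frac{\delta(x - 2) + \delta(x + 5)}{7}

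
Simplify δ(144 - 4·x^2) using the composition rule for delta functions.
\frac{\delta(x - 6) + \delta(x + 6)}{48}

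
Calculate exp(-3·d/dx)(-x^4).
- x^{4} + 12 x^{3} - 54 x^{2} + 108 x - 81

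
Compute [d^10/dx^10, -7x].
-70\frac{d^{9}}{dx^{9}}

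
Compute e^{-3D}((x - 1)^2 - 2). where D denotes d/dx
x^{2} - 8 x + 14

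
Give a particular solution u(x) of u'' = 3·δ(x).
\frac{3|x|}{2}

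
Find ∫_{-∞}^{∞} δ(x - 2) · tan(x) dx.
\tan{\left(2 \right)}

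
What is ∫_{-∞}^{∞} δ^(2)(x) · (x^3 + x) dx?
0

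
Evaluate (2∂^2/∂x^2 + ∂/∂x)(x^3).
3 x \left(x + 4\right)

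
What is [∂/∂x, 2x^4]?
8 x^{3}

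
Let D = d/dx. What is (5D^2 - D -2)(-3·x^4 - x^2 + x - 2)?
6 x^{4} + 12 x^{3} - 178 x^{2} - 7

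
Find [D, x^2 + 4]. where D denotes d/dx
2 x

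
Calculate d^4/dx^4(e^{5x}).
625 e^{5 x}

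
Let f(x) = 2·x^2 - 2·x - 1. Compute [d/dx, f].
4 x - 2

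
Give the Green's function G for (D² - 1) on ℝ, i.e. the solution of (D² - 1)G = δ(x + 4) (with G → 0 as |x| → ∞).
-\frac{e^{-|x + 4|}}{2}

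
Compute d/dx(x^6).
6 x^{5}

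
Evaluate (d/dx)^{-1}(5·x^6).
\frac{5 x^{7}}{7}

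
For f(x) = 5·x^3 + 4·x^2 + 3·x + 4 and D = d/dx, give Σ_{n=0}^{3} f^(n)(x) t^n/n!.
5 t^{3} + t^{2} \left(15 x + 4\right) + t \left(15 x^{2} + 8 x + 3\right) + 5 x^{3} + 4 x^{2} + 3 x + 4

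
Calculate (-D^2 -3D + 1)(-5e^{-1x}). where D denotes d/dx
- 15 e^{- x}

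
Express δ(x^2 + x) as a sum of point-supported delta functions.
\frac{\delta(x + 1) + \delta(x)}{1}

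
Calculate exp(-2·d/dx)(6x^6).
6 x^{6} - 72 x^{5} + 360 x^{4} - 960 x^{3} + 1440 x^{2} - 1152 x + 384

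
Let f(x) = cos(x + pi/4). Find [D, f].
- \sin{\left(x + \frac{\pi}{4} \right)}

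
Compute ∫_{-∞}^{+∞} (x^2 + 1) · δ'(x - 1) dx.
-2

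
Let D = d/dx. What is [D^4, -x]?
-4D^{3}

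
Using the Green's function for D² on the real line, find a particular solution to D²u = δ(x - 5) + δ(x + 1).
\frac{|x - 5|}{2} + \frac{|x + 1|}{2}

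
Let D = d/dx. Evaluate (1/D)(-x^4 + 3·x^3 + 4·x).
- \frac{x^{5}}{5} + \frac{3 x^{4}}{4} + 2 x^{2}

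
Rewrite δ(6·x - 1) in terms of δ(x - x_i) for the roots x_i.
\frac{\delta(x - 1/6)}{6}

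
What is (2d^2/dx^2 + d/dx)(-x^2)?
- 2 x - 4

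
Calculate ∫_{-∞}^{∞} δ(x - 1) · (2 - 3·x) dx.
-1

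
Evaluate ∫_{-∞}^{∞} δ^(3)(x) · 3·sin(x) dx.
3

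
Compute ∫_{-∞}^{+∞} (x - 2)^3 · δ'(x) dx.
-12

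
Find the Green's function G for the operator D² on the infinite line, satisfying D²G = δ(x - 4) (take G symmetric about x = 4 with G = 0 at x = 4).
\frac{|x - 4|}{2}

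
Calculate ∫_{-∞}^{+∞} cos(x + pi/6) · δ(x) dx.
\frac{\sqrt{3}}{2}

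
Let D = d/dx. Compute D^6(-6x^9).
- 362880 x^{3}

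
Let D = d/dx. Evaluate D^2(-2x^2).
-4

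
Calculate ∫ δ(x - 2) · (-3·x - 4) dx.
-10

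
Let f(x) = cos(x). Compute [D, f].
- \sin{\left(x \right)}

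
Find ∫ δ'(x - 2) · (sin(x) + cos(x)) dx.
- \cos{\left(2 \right)} + \sin{\left(2 \right)}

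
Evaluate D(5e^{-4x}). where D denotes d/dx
- 20 e^{- 4 x}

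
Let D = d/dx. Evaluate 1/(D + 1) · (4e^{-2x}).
- 4 e^{- 2 x}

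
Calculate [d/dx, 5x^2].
10 x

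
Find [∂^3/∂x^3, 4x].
12\frac{d^{2}}{dx^{2}}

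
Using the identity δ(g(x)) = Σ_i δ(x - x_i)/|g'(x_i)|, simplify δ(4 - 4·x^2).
\frac{\delta(x - 1) + \delta(x + 1)}{8}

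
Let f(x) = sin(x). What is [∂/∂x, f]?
\cos{\left(x \right)}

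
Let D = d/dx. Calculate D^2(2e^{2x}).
8 e^{2 x}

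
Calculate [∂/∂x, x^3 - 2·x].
3 x^{2} - 2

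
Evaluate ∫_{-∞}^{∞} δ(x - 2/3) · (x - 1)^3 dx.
- \frac{1}{27}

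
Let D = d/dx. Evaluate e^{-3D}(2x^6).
2 x^{6} - 36 x^{5} + 270 x^{4} - 1080 x^{3} + 2430 x^{2} - 2916 x + 1458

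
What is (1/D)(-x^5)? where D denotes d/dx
- \frac{x^{6}}{6}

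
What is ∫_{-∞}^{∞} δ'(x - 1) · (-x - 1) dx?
1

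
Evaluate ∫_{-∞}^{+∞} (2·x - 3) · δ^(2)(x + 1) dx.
0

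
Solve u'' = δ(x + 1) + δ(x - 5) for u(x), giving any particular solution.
\frac{|x + 1|}{2} + \frac{|x - 5|}{2}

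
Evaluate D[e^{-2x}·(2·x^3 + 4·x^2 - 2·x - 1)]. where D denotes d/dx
2 x \left(- 2 x^{2} - x + 6\right) e^{- 2 x}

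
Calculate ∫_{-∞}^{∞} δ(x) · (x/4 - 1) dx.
-1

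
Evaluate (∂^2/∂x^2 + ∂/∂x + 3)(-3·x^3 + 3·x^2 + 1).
- 9 x^{3} - 12 x + 9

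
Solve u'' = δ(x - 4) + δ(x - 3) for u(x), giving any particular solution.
\frac{|x - 4|}{2} + \frac{|x - 3|}{2}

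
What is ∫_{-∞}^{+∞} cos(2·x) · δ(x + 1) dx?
\cos{\left(2 \right)}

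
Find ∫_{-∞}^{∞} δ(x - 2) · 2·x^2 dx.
8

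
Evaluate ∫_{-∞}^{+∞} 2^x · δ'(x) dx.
- \log{\left(2 \right)}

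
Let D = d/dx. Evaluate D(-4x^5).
- 20 x^{4}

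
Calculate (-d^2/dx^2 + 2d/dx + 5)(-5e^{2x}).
- 25 e^{2 x}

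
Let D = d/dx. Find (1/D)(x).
\frac{x^{2}}{2}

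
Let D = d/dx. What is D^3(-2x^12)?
- 2640 x^{9}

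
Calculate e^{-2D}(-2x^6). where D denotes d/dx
- 2 x^{6} + 24 x^{5} - 120 x^{4} + 320 x^{3} - 480 x^{2} + 384 x - 128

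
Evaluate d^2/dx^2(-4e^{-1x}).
- 4 e^{- x}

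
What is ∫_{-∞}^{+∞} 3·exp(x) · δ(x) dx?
3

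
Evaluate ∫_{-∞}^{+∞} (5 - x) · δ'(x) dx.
1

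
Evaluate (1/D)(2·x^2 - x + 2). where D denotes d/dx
\frac{2 x^{3}}{3} - \frac{x^{2}}{2} + 2 x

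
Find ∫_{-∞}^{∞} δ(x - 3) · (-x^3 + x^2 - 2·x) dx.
-24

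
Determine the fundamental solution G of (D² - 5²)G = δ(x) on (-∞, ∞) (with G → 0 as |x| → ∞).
-\frac{e^{-5|x|}}{10}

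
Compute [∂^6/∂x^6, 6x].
36\frac{d^{5}}{dx^{5}}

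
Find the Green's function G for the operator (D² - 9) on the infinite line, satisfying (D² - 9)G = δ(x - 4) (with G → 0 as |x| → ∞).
-\frac{e^{-3|x - 4|}}{6}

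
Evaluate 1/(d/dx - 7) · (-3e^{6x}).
3 e^{6 x}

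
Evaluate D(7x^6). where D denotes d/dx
42 x^{5}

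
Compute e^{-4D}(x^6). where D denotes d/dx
x^{6} - 24 x^{5} + 240 x^{4} - 1280 x^{3} + 3840 x^{2} - 6144 x + 4096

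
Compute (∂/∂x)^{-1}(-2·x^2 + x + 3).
- \frac{2 x^{3}}{3} + \frac{x^{2}}{2} + 3 x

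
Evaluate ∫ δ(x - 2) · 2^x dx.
4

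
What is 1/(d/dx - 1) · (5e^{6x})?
e^{6 x}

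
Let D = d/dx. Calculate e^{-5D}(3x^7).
3 x^{7} - 105 x^{6} + 1575 x^{5} - 13125 x^{4} + 65625 x^{3} - 196875 x^{2} + 328125 x - 234375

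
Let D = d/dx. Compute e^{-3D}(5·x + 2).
5 x - 13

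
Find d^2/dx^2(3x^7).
126 x^{5}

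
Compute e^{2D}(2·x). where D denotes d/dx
2 x + 4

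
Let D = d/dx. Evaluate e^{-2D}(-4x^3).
- 4 x^{3} + 24 x^{2} - 48 x + 32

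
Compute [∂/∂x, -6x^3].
- 18 x^{2}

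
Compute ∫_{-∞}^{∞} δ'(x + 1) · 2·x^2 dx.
4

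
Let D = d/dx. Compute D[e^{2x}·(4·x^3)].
x^{2} \left(8 x + 12\right) e^{2 x}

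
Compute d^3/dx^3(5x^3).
30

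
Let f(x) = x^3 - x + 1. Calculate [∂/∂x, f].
3 x^{2} - 1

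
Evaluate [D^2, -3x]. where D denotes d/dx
-6D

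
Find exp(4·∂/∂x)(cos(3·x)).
\cos{\left(3 x + 12 \right)}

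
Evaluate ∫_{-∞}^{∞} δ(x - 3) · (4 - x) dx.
1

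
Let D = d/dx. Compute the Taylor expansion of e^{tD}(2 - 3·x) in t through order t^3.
- 3 t - 3 x + 2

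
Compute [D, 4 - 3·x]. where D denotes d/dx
-3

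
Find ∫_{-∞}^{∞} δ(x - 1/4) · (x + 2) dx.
\frac{9}{4}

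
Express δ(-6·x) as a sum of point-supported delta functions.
\frac{\delta(x)}{6}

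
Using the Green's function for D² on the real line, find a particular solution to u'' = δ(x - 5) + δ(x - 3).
\frac{|x - 5|}{2} + \frac{|x - 3|}{2}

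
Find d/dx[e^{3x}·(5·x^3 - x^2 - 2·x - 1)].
\left(15 x^{3} + 12 x^{2} - 8 x - 5\right) e^{3 x}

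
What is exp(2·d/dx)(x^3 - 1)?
x^{3} + 6 x^{2} + 12 x + 7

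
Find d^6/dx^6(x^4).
0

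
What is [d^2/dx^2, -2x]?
-4\frac{d}{dx}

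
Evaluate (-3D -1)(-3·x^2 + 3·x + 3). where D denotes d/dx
3 x^{2} + 15 x - 12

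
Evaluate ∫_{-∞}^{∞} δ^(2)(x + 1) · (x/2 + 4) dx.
0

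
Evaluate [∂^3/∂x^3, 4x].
12\frac{d^{2}}{dx^{2}}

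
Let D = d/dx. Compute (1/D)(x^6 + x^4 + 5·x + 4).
\frac{x^{7}}{7} + \frac{x^{5}}{5} + \frac{5 x^{2}}{2} + 4 x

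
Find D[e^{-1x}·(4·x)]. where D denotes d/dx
4 \left(1 - x\right) e^{- x}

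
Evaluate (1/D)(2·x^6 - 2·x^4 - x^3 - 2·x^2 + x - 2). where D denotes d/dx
\frac{2 x^{7}}{7} - \frac{2 x^{5}}{5} - \frac{x^{4}}{4} - \frac{2 x^{3}}{3} + \frac{x^{2}}{2} - 2 x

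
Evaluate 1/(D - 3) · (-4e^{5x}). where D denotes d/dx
- 2 e^{5 x}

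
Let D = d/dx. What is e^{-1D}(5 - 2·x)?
7 - 2 x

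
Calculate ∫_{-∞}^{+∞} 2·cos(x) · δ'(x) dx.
0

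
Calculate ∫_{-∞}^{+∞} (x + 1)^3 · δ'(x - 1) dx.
-12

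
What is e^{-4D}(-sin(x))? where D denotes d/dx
- \sin{\left(x - 4 \right)}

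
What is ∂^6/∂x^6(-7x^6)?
-5040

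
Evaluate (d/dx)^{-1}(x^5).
\frac{x^{6}}{6}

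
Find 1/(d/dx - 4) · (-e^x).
\frac{e^{x}}{3}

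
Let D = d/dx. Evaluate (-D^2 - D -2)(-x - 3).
2 x + 7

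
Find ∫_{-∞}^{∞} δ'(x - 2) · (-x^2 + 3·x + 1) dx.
1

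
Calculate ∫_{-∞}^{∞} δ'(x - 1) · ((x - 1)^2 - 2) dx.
0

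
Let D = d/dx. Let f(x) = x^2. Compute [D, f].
2 x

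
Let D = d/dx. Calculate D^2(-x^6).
- 30 x^{4}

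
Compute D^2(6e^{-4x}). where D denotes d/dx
96 e^{- 4 x}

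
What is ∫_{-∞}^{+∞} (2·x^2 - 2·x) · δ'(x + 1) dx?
6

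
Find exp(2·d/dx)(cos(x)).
\cos{\left(x + 2 \right)}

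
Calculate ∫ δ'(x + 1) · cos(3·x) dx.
- 3 \sin{\left(3 \right)}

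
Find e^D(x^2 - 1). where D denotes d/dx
x \left(x + 2\right)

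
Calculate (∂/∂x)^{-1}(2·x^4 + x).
\frac{2 x^{5}}{5} + \frac{x^{2}}{2}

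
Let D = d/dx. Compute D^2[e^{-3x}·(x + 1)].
3 \left(3 x + 1\right) e^{- 3 x}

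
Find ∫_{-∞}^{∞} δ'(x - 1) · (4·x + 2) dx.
-4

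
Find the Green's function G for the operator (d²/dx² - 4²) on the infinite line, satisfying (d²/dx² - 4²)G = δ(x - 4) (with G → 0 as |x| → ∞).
-\frac{e^{-4|x - 4|}}{8}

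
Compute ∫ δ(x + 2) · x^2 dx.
4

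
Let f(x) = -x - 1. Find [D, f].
-1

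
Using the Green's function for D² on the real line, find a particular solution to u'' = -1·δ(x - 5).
-\frac{|x - 5|}{2}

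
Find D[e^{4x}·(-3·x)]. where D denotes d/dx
\left(- 12 x - 3\right) e^{4 x}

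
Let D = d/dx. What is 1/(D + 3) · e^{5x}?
\frac{e^{5 x}}{8}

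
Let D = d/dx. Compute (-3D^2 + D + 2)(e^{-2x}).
- 12 e^{- 2 x}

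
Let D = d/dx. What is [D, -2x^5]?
- 10 x^{4}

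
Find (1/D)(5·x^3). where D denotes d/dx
\frac{5 x^{4}}{4}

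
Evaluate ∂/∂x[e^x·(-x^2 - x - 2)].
\left(- x^{2} - 3 x - 3\right) e^{x}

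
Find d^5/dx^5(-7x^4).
0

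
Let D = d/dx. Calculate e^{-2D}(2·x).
2 x - 4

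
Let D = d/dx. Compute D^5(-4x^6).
- 2880 x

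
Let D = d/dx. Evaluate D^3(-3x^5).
- 180 x^{2}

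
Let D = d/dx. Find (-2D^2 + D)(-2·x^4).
8 x^{2} \left(6 - x\right)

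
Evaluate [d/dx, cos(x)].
- \sin{\left(x \right)}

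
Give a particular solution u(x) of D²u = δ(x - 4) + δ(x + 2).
\frac{|x - 4|}{2} + \frac{|x + 2|}{2}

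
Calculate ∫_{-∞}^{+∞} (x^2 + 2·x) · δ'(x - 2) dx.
-6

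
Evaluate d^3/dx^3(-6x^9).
- 3024 x^{6}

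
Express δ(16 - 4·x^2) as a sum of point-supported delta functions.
\frac{\delta(x - 2) + \delta(x + 2)}{16}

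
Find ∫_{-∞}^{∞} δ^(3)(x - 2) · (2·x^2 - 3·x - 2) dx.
0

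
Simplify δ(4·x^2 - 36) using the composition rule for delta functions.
\frac{\delta(x - 3) + \delta(x + 3)}{24}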